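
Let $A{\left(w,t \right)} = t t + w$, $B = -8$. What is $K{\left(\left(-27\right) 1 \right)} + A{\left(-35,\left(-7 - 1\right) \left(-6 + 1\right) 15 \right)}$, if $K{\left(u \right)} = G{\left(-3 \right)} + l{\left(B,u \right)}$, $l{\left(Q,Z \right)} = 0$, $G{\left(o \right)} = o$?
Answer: $359962$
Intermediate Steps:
$K{\left(u \right)} = -3$ ($K{\left(u \right)} = -3 + 0 = -3$)
$A{\left(w,t \right)} = w + t^{2}$ ($A{\left(w,t \right)} = t^{2} + w = w + t^{2}$)
$K{\left(\left(-27\right) 1 \right)} + A{\left(-35,\left(-7 - 1\right) \left(-6 + 1\right) 15 \right)} = -3 - \left(35 - \left(\left(-7 - 1\right) \left(-6 + 1\right) 15\right)^{2}\right) = -3 - \left(35 - \left(\left(-8\right) \left(-5\right) 15\right)^{2}\right) = -3 - \left(35 - \left(40 \cdot 15\right)^{2}\right) = -3 - \left(35 - 600^{2}\right) = -3 + \left(-35 + 360000\right) = -3 + 359965 = 359962$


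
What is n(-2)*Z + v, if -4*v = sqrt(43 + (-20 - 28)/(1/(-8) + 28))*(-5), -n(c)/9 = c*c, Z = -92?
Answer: 3312 + 5*sqrt(2052715)/892 ≈ 3320.0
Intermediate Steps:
n(c) = -9*c**2 (n(c) = -9*c*c = -9*c**2)
v = 5*sqrt(2052715)/892 (v = -sqrt(43 + (-20 - 28)/(1/(-8) + 28))*(-5)/4 = -sqrt(43 - 48/(1*(-1/8) + 28))*(-5)/4 = -sqrt(43 - 48/(-1/8 + 28))*(-5)/4 = -sqrt(43 - 48/223/8)*(-5)/4 = -sqrt(43 - 48*8/223)*(-5)/4 = -sqrt(43 - 384/223)*(-5)/4 = -sqrt(9205/223)*(-5)/4 = -sqrt(2052715)/223*(-5)/4 = -(-5)*sqrt(2052715)/892 = 5*sqrt(2052715)/892 ≈ 8.0310)
n(-2)*Z + v = -9*(-2)**2*(-92) + 5*sqrt(2052715)/892 = -9*4*(-92) + 5*sqrt(2052715)/892 = -36*(-92) + 5*sqrt(2052715)/892 = 3312 + 5*sqrt(2052715)/892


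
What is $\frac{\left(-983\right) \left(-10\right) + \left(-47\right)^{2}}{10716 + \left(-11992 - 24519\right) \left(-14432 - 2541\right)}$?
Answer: $\frac{12039}{619711919} \approx 1.9427 \cdot 10^{-5}$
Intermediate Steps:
$\frac{\left(-983\right) \left(-10\right) + \left(-47\right)^{2}}{10716 + \left(-11992 - 24519\right) \left(-14432 - 2541\right)} = \frac{9830 + 2209}{10716 - -619701203} = \frac{12039}{10716 + 619701203} = \frac{12039}{619711919}$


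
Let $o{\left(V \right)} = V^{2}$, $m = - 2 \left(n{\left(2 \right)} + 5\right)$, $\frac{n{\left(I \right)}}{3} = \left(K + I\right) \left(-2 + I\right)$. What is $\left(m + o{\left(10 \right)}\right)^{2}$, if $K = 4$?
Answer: $8100$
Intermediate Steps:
$n{\left(I \right)} = 3 \left(-2 + I\right) \left(4 + I\right)$ ($n{\left(I \right)} = 3 \left(4 + I\right) \left(-2 + I\right) = 3 \left(-2 + I\right) \left(4 + I\right)$)
$m = -10$ ($m = - 2 \left(\left(-24 + 3 \cdot 2^{2} + 6 \cdot 2\right) + 5\right) = - 2 \left(\left(-24 + 3 \cdot 4 + 12\right) + 5\right) = - 2 \left(\left(-24 + 12 + 12\right) + 5\right) = - 2 \left(0 + 5\right) = \left(-2\right) 5 = -10$)
$\left(m + o{\left(10 \right)}\right)^{2} = \left(-10 + 10^{2}\right)^{2} = \left(-10 + 100\right)^{2} = 90^{2} = 8100$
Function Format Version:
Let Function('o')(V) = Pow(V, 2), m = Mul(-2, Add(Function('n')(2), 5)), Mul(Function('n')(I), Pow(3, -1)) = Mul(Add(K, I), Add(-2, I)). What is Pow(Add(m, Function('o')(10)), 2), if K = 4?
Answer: 8100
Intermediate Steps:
Function('n')(I) = Mul(3, Add(-2, I), Add(4, I)) (Function('n')(I) = Mul(3, Mul(Add(4, I), Add(-2, I))) = Mul(3, Mul(Add(-2, I), Add(4, I))) = Mul(3, Add(-2, I), Add(4, I)))
m = -10 (m = Mul(-2, Add(Add(-24, Mul(3, Pow(2, 2)), Mul(6, 2)), 5)) = Mul(-2, Add(Add(-24, Mul(3, 4), 12), 5)) = Mul(-2, Add(Add(-24, 12, 12), 5)) = Mul(-2, Add(0, 5)) = Mul(-2, 5) = -10)
Pow(Add(m, Function('o')(10)), 2) = Pow(Add(-10, Pow(10, 2)), 2) = Pow(Add(-10, 100), 2) = Pow(90, 2) = 8100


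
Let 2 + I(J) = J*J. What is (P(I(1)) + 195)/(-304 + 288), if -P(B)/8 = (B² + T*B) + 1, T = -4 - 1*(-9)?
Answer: -219/16 ≈ -13.688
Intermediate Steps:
T = 5 (T = -4 + 9 = 5)
I(J) = -2 + J² (I(J) = -2 + J*J = -2 + J²)
P(B) = -8 - 40*B - 8*B² (P(B) = -8*((B² + 5*B) + 1) = -8*(1 + B² + 5*B) = -8 - 40*B - 8*B²)
(P(I(1)) + 195)/(-304 + 288) = ((-8 - 40*(-2 + 1²) - 8*(-2 + 1²)²) + 195)/(-304 + 288) = ((-8 - 40*(-2 + 1) - 8*(-2 + 1)²) + 195)/(-16) = ((-8 - 40*(-1) - 8*(-1)²) + 195)*(-1/16) = ((-8 + 40 - 8*1) + 195)*(-1/16) = ((-8 + 40 - 8) + 195)*(-1/16) = (24 + 195)*(-1/16) = 219*(-1/16) = -219/16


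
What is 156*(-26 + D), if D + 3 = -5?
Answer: -5304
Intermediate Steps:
D = -8 (D = -3 - 5 = -8)
156*(-26 + D) = 156*(-26 - 8) = 156*(-34) = -5304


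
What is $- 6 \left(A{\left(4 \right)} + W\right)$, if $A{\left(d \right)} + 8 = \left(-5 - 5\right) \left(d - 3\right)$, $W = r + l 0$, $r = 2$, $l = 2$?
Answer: $96$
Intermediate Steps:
$W = 2$ ($W = 2 + 2 \cdot 0 = 2 + 0 = 2$)
$A{\left(d \right)} = 22 - 10 d$ ($A{\left(d \right)} = -8 + \left(-5 - 5\right) \left(d - 3\right) = -8 - 10 \left(-3 + d\right) = -8 - \left(-30 + 10 d\right) = 22 - 10 d$)
$- 6 \left(A{\left(4 \right)} + W\right) = - 6 \left(\left(22 - 40\right) + 2\right) = - 6 \left(-18 + 2\right) = \left(-6\right) \left(-16\right) = 96$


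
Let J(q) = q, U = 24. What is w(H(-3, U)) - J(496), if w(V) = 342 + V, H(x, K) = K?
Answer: -130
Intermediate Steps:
w(H(-3, U)) - J(496) = (342 + 24) - 1*496 = 366 - 496 = -130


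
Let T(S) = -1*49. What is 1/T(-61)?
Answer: -1/49 ≈ -0.020408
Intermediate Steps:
T(S) = -49
1/T(-61) = 1/(-49) = -1/49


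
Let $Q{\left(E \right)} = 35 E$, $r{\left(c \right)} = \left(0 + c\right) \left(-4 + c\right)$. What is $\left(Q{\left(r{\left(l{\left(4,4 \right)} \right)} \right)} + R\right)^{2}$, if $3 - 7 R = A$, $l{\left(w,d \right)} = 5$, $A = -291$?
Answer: $47089$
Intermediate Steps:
$R = 42$ ($R = \frac{3}{7} - - \frac{291}{7} = \frac{3}{7} + \frac{291}{7} = 42$)
$r{\left(c \right)} = c \left(-4 + c\right)$
$\left(Q{\left(r{\left(l{\left(4,4 \right)} \right)} \right)} + R\right)^{2} = \left(35 \cdot 5 \left(-4 + 5\right) + 42\right)^{2} = \left(35 \cdot 5 \cdot 1 + 42\right)^{2} = \left(35 \cdot 5 + 42\right)^{2} = \left(175 + 42\right)^{2} = 217^{2} = 47089$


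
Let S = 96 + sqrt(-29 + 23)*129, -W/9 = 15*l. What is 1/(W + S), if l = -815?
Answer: 36707/4042244829 - 43*I*sqrt(6)/4042244829 ≈ 9.0808e-6 - 2.6057e-8*I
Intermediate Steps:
W = 110025 (W = -135*(-815) = -9*(-12225) = 110025)
S = 96 + 129*I*sqrt(6) (S = 96 + sqrt(-6)*129 = 96 + (I*sqrt(6))*129 = 96 + 129*I*sqrt(6) ≈ 96.0 + 315.98*I)
1/(W + S) = 1/(110025 + (96 + 129*I*sqrt(6))) = 1/(110121 + 129*I*sqrt(6))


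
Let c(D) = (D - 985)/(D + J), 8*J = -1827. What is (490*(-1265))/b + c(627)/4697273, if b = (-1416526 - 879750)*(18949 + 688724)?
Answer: 771845235976363/4057007245977465985926 ≈ 1.9025e-7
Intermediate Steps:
J = -1827/8 (J = (1/8)*(-1827) = -1827/8 ≈ -228.38)
b = -1625012525748 (b = -2296276*707673 = -1625012525748)
c(D) = (-985 + D)/(-1827/8 + D) (c(D) = (D - 985)/(D - 1827/8) = (-985 + D)/(-1827/8 + D))
(490*(-1265))/b + c(627)/4697273 = (490*(-1265))/(-1625012525748) + (8*(-985 + 627)/(-1827 + 8*627))/4697273 = -619850*(-1/1625012525748) + (8*(-358)/(-1827 + 5016))*(1/4697273) = 309925/812506262874 + (8*(-358)/3189)*(1/4697273) = 309925/812506262874 + (8*(1/3189)*(-358))*(1/4697273) = 309925/812506262874 - 2864/3189*1/4697273 = 309925/812506262874 - 2864/14979603597 = 771845235976363/4057007245977465985926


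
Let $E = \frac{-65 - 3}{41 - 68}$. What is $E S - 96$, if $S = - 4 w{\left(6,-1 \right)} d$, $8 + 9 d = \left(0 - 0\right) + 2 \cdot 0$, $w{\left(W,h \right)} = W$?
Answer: $- \frac{3424}{81} \approx -42.272$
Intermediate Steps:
$d = - \frac{8}{9}$ ($d = - \frac{8}{9} + \frac{\left(0 - 0\right) + 2 \cdot 0}{9} = - \frac{8}{9} + \frac{\left(0 + 0\right) + 0}{9} = - \frac{8}{9} + \frac{0 + 0}{9} = - \frac{8}{9} + \frac{1}{9} \cdot 0 = - \frac{8}{9} + 0 = - \frac{8}{9} \approx -0.88889$)
$E = \frac{68}{27}$ ($E = - \frac{68}{-27} = \left(-68\right) \left(- \frac{1}{27}\right) = \frac{68}{27} \approx 2.5185$)
$S = \frac{64}{3}$ ($S = \left(-4\right) 6 \left(- \frac{8}{9}\right) = \left(-24\right) \left(- \frac{8}{9}\right) = \frac{64}{3} \approx 21.333$)
$E S - 96 = \frac{68}{27} \cdot \frac{64}{3} - 96 = \frac{4352}{81} - 96 = - \frac{3424}{81}$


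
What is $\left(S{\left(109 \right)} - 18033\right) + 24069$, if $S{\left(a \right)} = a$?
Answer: $6145$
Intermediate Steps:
$\left(S{\left(109 \right)} - 18033\right) + 24069 = \left(109 - 18033\right) + 24069 = -17924 + 24069 = 6145$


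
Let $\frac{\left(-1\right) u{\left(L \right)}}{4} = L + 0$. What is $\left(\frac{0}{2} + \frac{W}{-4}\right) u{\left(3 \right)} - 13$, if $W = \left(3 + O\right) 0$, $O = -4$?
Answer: $-13$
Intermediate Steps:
$W = 0$ ($W = \left(3 - 4\right) 0 = \left(-1\right) 0 = 0$)
$u{\left(L \right)} = - 4 L$ ($u{\left(L \right)} = - 4 \left(L + 0\right) = - 4 L$)
$\left(\frac{0}{2} + \frac{W}{-4}\right) u{\left(3 \right)} - 13 = \left(\frac{0}{2} + \frac{0}{-4}\right) \left(\left(-4\right) 3\right) - 13 = \left(0 \cdot \frac{1}{2} + 0 \left(- \frac{1}{4}\right)\right) \left(-12\right) - 13 = \left(0 + 0\right) \left(-12\right) - 13 = 0 \left(-12\right) - 13 = 0 - 13 = -13$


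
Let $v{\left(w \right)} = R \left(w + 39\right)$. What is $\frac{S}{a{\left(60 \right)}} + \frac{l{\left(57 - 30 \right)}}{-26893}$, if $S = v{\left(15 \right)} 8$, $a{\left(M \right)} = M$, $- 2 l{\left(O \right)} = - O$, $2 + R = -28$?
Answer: $- \frac{11617803}{53786} \approx -216.0$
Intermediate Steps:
$R = -30$ ($R = -2 - 28 = -30$)
$l{\left(O \right)} = \frac{O}{2}$ ($l{\left(O \right)} = - \frac{\left(-1\right) O}{2} = \frac{O}{2}$)
$v{\left(w \right)} = -1170 - 30 w$ ($v{\left(w \right)} = - 30 \left(w + 39\right) = - 30 \left(39 + w\right) = -1170 - 30 w$)
$S = -12960$ ($S = \left(-1170 - 450\right) 8 = \left(-1620\right) 8 = -12960$)
$\frac{S}{a{\left(60 \right)}} + \frac{l{\left(57 - 30 \right)}}{-26893} = - \frac{12960}{60} + \frac{\frac{1}{2} \left(57 - 30\right)}{-26893} = \left(-12960\right) \frac{1}{60} + \frac{1}{2} \cdot 27 \left(- \frac{1}{26893}\right) = -216 + \frac{27}{2} \left(- \frac{1}{26893}\right) = -216 - \frac{27}{53786} = - \frac{11617803}{53786}$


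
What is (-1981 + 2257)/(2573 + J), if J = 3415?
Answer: 23/499 ≈ 0.046092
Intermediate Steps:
(-1981 + 2257)/(2573 + J) = (-1981 + 2257)/(2573 + 3415) = 276/5988 = 276*(1/5988) = 23/499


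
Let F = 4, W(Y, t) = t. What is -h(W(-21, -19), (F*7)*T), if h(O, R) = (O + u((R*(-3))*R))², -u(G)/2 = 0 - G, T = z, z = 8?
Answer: -90646155625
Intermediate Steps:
T = 8
u(G) = 2*G (u(G) = -2*(0 - G) = -(-2)*G = 2*G)
h(O, R) = (O - 6*R²)² (h(O, R) = (O + 2*((R*(-3))*R))² = (O + 2*((-3*R)*R))² = (O + 2*(-3*R²))² = (O - 6*R²)²)
-h(W(-21, -19), (F*7)*T) = -(-19 - 6*((4*7)*8)²)² = -(-19 - 6*(28*8)²)² = -(-19 - 6*224²)² = -(-19 - 6*50176)² = -(-19 - 301056)² = -1*(-301075)² = -1*90646155625 = -90646155625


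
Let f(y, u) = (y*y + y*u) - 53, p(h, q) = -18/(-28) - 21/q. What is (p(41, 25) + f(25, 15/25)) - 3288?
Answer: -945419/350 ≈ -2701.2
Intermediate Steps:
p(h, q) = 9/14 - 21/q (p(h, q) = -18*(-1/28) - 21/q = 9/14 - 21/q)
f(y, u) = -53 + y**2 + u*y (f(y, u) = (y**2 + u*y) - 53 = -53 + y**2 + u*y)
(p(41, 25) + f(25, 15/25)) - 3288 = ((9/14 - 21/25) + (-53 + 25**2 + (15/25)*25)) - 3288 = ((9/14 - 21*1/25) + (-53 + 625 + (15*(1/25))*25)) - 3288 = ((9/14 - 21/25) + (-53 + 625 + (3/5)*25)) - 3288 = (-69/350 + (-53 + 625 + 15)) - 3288 = (-69/350 + 587) - 3288 = 205381/350 - 3288 = -945419/350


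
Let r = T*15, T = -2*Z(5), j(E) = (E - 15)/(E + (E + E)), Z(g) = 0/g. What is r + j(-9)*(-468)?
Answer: -416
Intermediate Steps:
Z(g) = 0
j(E) = (-15 + E)/(3*E) (j(E) = (-15 + E)/(E + 2*E) = (-15 + E)/((3*E)) = (-15 + E)*(1/(3*E)) = (-15 + E)/(3*E))
T = 0 (T = -2*0 = 0)
r = 0 (r = 0*15 = 0)
r + j(-9)*(-468) = 0 + ((⅓)*(-15 - 9)/(-9))*(-468) = 0 + ((⅓)*(-⅑)*(-24))*(-468) = 0 + (8/9)*(-468) = 0 - 416 = -416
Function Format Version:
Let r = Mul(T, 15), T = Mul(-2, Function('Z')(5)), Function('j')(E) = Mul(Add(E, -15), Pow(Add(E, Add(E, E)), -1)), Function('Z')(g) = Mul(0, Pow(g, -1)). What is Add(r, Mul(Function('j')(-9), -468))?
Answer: -416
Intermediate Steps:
Function('Z')(g) = 0
Function('j')(E) = Mul(Rational(1, 3), Pow(E, -1), Add(-15, E)) (Function('j')(E) = Mul(Add(-15, E), Pow(Add(E, Mul(2, E)), -1)) = Mul(Add(-15, E), Pow(Mul(3, E), -1)) = Mul(Add(-15, E), Mul(Rational(1, 3), Pow(E, -1))) = Mul(Rational(1, 3), Pow(E, -1), Add(-15, E)))
T = 0 (T = Mul(-2, 0) = 0)
r = 0 (r = Mul(0, 15) = 0)
Add(r, Mul(Function('j')(-9), -468)) = Add(0, Mul(Mul(Rational(1, 3), Pow(-9, -1), Add(-15, -9)), -468)) = Add(0, Mul(Mul(Rational(1, 3), Rational(-1, 9), -24), -468)) = Add(0, Mul(Rational(8, 9), -468)) = Add(0, -416) = -416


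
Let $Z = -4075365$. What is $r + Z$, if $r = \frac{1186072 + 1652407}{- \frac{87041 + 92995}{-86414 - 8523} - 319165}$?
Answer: $- \frac{123485408461818508}{30300387569} \approx -4.0754 \cdot 10^{6}$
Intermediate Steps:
$r = - \frac{269476680823}{30300387569}$ ($r = \frac{2838479}{- \frac{180036}{-94937} + \left(-335330 + 16165\right)} = \frac{2838479}{- \frac{180036 \left(-1\right)}{94937} - 319165} = \frac{2838479}{\left(-1\right) \left(- \frac{180036}{94937}\right) - 319165} = \frac{2838479}{\frac{180036}{94937} - 319165} = \frac{2838479}{- \frac{30300387569}{94937}} = 2838479 \left(- \frac{94937}{30300387569}\right) = - \frac{269476680823}{30300387569} \approx -8.8935$)
$r + Z = - \frac{269476680823}{30300387569} - 4075365 = - \frac{123485408461818508}{30300387569}$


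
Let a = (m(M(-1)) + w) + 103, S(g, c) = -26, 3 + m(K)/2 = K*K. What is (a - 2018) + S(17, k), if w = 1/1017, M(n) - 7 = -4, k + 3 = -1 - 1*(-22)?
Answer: -1961792/1017 ≈ -1929.0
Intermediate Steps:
k = 18 (k = -3 + (-1 - 1*(-22)) = -3 + (-1 + 22) = -3 + 21 = 18)
M(n) = 3 (M(n) = 7 - 4 = 3)
m(K) = -6 + 2*K² (m(K) = -6 + 2*(K*K) = -6 + 2*K²)
w = 1/1017 ≈ 0.00098328
a = 116956/1017 (a = ((-6 + 2*3²) + 1/1017) + 103 = ((-6 + 2*9) + 1/1017) + 103 = ((-6 + 18) + 1/1017) + 103 = (12 + 1/1017) + 103 = 12205/1017 + 103 = 116956/1017 ≈ 115.00)
(a - 2018) + S(17, k) = (116956/1017 - 2018) - 26 = -1935350/1017 - 26 = -1961792/1017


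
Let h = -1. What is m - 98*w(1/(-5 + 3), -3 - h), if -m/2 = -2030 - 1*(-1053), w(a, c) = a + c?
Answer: 2199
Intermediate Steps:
m = 1954 (m = -2*(-2030 - 1*(-1053)) = -2*(-2030 + 1053) = -2*(-977) = 1954)
m - 98*w(1/(-5 + 3), -3 - h) = 1954 - 98*(1/(-5 + 3) + (-3 - 1*(-1))) = 1954 - 98*(1/(-2) + (-3 + 1)) = 1954 - 98*(-½ - 2) = 1954 - 98*(-5/2) = 1954 + 245 = 2199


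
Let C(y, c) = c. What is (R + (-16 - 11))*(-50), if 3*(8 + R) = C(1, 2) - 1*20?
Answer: 2050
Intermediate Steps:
R = -14 (R = -8 + (2 - 1*20)/3 = -8 + (2 - 20)/3 = -8 + (⅓)*(-18) = -8 - 6 = -14)
(R + (-16 - 11))*(-50) = (-14 + (-16 - 11))*(-50) = (-14 - 27)*(-50) = -41*(-50) = 2050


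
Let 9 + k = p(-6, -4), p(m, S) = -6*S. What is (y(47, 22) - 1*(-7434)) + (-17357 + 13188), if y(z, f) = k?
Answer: 3280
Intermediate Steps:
k = 15 (k = -9 - 6*(-4) = -9 + 24 = 15)
y(z, f) = 15
(y(47, 22) - 1*(-7434)) + (-17357 + 13188) = (15 - 1*(-7434)) + (-17357 + 13188) = (15 + 7434) - 4169 = 7449 - 4169 = 3280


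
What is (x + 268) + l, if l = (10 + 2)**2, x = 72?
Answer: 484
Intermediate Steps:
l = 144 (l = 12**2 = 144)
(x + 268) + l = (72 + 268) + 144 = 340 + 144 = 484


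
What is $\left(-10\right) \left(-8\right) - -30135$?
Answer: $30215$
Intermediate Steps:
$\left(-10\right) \left(-8\right) - -30135 = 80 + 30135 = 30215$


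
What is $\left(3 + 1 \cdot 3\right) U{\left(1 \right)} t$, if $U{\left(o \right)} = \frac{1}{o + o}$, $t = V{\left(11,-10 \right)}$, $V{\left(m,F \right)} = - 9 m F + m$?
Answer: $3003$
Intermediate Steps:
$V{\left(m,F \right)} = m - 9 F m$ ($V{\left(m,F \right)} = - 9 F m + m = m - 9 F m$)
$t = 1001$ ($t = 11 \left(1 - -90\right) = 11 \left(1 + 90\right) = 11 \cdot 91 = 1001$)
$U{\left(o \right)} = \frac{1}{2 o}$
$\left(3 + 1 \cdot 3\right) U{\left(1 \right)} t = \left(3 + 1 \cdot 3\right) \frac{1}{2 \cdot 1} \cdot 1001 = \left(3 + 3\right) \frac{1}{2} \cdot 1 \cdot 1001 = 6 \cdot \frac{1}{2} \cdot 1001 = 3 \cdot 1001 = 3003$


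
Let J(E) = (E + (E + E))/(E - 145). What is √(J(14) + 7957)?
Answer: 5*√5461783/131 ≈ 89.200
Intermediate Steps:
J(E) = 3*E/(-145 + E) (J(E) = (E + 2*E)/(-145 + E) = (3*E)/(-145 + E) = 3*E/(-145 + E))
√(J(14) + 7957) = √(3*14/(-145 + 14) + 7957) = √(3*14/(-131) + 7957) = √(3*14*(-1/131) + 7957) = √(-42/131 + 7957) = √(1042325/131) = 5*√5461783/131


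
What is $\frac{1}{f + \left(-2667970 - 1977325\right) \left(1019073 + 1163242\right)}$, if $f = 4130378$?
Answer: $- \frac{1}{10137492827547} \approx -9.8644 \cdot 10^{-14}$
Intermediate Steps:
$\frac{1}{f + \left(-2667970 - 1977325\right) \left(1019073 + 1163242\right)} = \frac{1}{4130378 + \left(-2667970 - 1977325\right) \left(1019073 + 1163242\right)} = \frac{1}{4130378 - 10137496957925} = \frac{1}{-10137492827547} = - \frac{1}{10137492827547}$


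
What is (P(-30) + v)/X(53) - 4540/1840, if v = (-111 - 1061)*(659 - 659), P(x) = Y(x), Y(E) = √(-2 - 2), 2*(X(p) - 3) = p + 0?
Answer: -227/92 + 4*I/59 ≈ -2.4674 + 0.067797*I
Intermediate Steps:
X(p) = 3 + p/2 (X(p) = 3 + (p + 0)/2 = 3 + p/2)
Y(E) = 2*I (Y(E) = √(-4) = 2*I)
P(x) = 2*I
v = 0 (v = -1172*0 = 0)
(P(-30) + v)/X(53) - 4540/1840 = (2*I + 0)/(3 + (½)*53) - 4540/1840 = (2*I)/(3 + 53/2) - 4540*1/1840 = (2*I)/(59/2) - 227/92 = (2*I)*(2/59) - 227/92 = 4*I/59 - 227/92 = -227/92 + 4*I/59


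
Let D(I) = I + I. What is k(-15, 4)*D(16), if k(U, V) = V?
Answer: 128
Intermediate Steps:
D(I) = 2*I
k(-15, 4)*D(16) = 4*(2*16) = 4*32 = 128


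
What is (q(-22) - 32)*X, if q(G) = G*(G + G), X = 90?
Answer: 84240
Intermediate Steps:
q(G) = 2*G² (q(G) = G*(2*G) = 2*G²)
(q(-22) - 32)*X = (2*(-22)² - 32)*90 = (2*484 - 32)*90 = (968 - 32)*90 = 936*90 = 84240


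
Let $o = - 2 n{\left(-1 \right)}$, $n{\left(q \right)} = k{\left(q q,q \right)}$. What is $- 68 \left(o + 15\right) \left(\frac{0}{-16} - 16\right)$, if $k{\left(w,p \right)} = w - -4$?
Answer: $5440$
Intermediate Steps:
$k{\left(w,p \right)} = 4 + w$ ($k{\left(w,p \right)} = w + 4 = 4 + w$)
$n{\left(q \right)} = 4 + q^{2}$ ($n{\left(q \right)} = 4 + q q = 4 + q^{2}$)
$o = -10$ ($o = - 2 \left(4 + \left(-1\right)^{2}\right) = - 2 \left(4 + 1\right) = \left(-2\right) 5 = -10$)
$- 68 \left(o + 15\right) \left(\frac{0}{-16} - 16\right) = - 68 \left(-10 + 15\right) \left(\frac{0}{-16} - 16\right) = - 68 \cdot 5 \left(0 \left(- \frac{1}{16}\right) - 16\right) = - 68 \cdot 5 \left(0 - 16\right) = - 68 \cdot 5 \left(-16\right) = \left(-68\right) \left(-80\right) = 5440$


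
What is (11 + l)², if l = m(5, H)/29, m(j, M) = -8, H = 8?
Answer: 96721/841 ≈ 115.01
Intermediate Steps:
l = -8/29 ≈ -0.27586
(11 + l)² = (11 - 8/29)² = (311/29)² = 96721/841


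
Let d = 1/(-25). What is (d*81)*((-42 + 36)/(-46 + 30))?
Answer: -243/200 ≈ -1.2150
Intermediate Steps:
d = -1/25 ≈ -0.040000
(d*81)*((-42 + 36)/(-46 + 30)) = (-1/25*81)*((-42 + 36)/(-46 + 30)) = -(-486)/(25*(-16)) = -(-486)*(-1)/(25*16) = -81/25*3/8 = -243/200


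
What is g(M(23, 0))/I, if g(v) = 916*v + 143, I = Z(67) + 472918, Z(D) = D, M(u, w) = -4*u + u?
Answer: -63061/472985 ≈ -0.13333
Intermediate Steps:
M(u, w) = -3*u
I = 472985 (I = 67 + 472918 = 472985)
g(v) = 143 + 916*v
g(M(23, 0))/I = (143 + 916*(-3*23))/472985 = (143 + 916*(-69))*(1/472985) = (143 - 63204)*(1/472985) = -63061*1/472985 = -63061/472985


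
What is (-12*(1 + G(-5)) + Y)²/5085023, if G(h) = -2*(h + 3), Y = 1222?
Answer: 1350244/5085023 ≈ 0.26553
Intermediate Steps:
G(h) = -6 - 2*h (G(h) = -2*(3 + h) = -6 - 2*h)
(-12*(1 + G(-5)) + Y)²/5085023 = (-12*(1 + (-6 - 2*(-5))) + 1222)²/5085023 = (-12*(1 + (-6 + 10)) + 1222)²*(1/5085023) = (-12*(1 + 4) + 1222)²*(1/5085023) = (-12*5 + 1222)²*(1/5085023) = (-60 + 1222)²*(1/5085023) = 1162²*(1/5085023) = 1350244*(1/5085023) = 1350244/5085023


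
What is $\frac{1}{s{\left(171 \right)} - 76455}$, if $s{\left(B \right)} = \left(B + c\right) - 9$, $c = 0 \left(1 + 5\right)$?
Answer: $- \frac{1}{76293} \approx -1.3107 \cdot 10^{-5}$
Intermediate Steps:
$c = 0$ ($c = 0 \cdot 6 = 0$)
$s{\left(B \right)} = -9 + B$ ($s{\left(B \right)} = \left(B + 0\right) - 9 = B - 9 = -9 + B$)
$\frac{1}{s{\left(171 \right)} - 76455} = \frac{1}{\left(-9 + 171\right) - 76455} = \frac{1}{162 - 76455} = \frac{1}{-76293} = - \frac{1}{76293}$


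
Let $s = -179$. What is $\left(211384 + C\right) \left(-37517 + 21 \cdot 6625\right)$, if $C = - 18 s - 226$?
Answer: $21782723040$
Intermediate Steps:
$C = 2996$ ($C = \left(-18\right) \left(-179\right) - 226 = 3222 - 226 = 2996$)
$\left(211384 + C\right) \left(-37517 + 21 \cdot 6625\right) = \left(211384 + 2996\right) \left(-37517 + 21 \cdot 6625\right) = 214380 \left(-37517 + 139125\right) = 214380 \cdot 101608 = 21782723040$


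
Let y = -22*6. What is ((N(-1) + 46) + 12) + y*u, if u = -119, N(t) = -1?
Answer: 15765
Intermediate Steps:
y = -132
((N(-1) + 46) + 12) + y*u = ((-1 + 46) + 12) - 132*(-119) = (45 + 12) + 15708 = 57 + 15708 = 15765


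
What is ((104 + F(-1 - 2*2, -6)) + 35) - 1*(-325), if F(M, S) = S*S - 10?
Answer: 490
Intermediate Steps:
F(M, S) = -10 + S² (F(M, S) = S² - 10 = -10 + S²)
((104 + F(-1 - 2*2, -6)) + 35) - 1*(-325) = ((104 + (-10 + (-6)²)) + 35) - 1*(-325) = ((104 + (-10 + 36)) + 35) + 325 = ((104 + 26) + 35) + 325 = (130 + 35) + 325 = 165 + 325 = 490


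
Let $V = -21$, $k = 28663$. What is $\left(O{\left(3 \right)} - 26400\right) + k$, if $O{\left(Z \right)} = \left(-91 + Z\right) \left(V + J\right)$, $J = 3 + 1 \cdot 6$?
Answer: $3319$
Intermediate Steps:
$J = 9$ ($J = 3 + 6 = 9$)
$O{\left(Z \right)} = 1092 - 12 Z$ ($O{\left(Z \right)} = \left(-91 + Z\right) \left(-21 + 9\right) = \left(-91 + Z\right) \left(-12\right) = 1092 - 12 Z$)
$\left(O{\left(3 \right)} - 26400\right) + k = \left(\left(1092 - 36\right) - 26400\right) + 28663 = \left(1056 - 26400\right) + 28663 = -25344 + 28663 = 3319$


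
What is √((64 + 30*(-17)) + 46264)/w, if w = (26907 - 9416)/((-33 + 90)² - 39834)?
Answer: -36585*√45818/17491 ≈ -447.72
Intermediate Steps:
w = -17491/36585 (w = 17491/(57² - 39834) = 17491/(3249 - 39834) = 17491/(-36585) = 17491*(-1/36585) = -17491/36585 ≈ -0.47809)
√((64 + 30*(-17)) + 46264)/w = √((64 + 30*(-17)) + 46264)/(-17491/36585) = √((64 - 510) + 46264)*(-36585/17491) = √(-446 + 46264)*(-36585/17491) = √45818*(-36585/17491) = -36585*√45818/17491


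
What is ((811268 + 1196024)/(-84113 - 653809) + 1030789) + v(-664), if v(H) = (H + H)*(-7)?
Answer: 383749798039/368961 ≈ 1.0401e+6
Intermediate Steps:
v(H) = -14*H (v(H) = (2*H)*(-7) = -14*H)
((811268 + 1196024)/(-84113 - 653809) + 1030789) + v(-664) = ((811268 + 1196024)/(-84113 - 653809) + 1030789) - 14*(-664) = (2007292/(-737922) + 1030789) + 9296 = (2007292*(-1/737922) + 1030789) + 9296 = (-1003646/368961 + 1030789) + 9296 = 380319936583/368961 + 9296 = 383749798039/368961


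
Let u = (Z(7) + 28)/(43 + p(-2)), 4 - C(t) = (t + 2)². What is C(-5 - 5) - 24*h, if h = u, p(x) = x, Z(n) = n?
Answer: -3300/41 ≈ -80.488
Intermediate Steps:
C(t) = 4 - (2 + t)² (C(t) = 4 - (t + 2)² = 4 - (2 + t)²)
u = 35/41 (u = (7 + 28)/(43 - 2) = 35/41 ≈ 0.85366)
h = 35/41 ≈ 0.85366
C(-5 - 5) - 24*h = (4 - (2 + (-5 - 5))²) - 24*35/41 = (4 - (2 - 10)²) - 840/41 = (4 - 1*(-8)²) - 840/41 = (4 - 1*64) - 840/41 = (4 - 64) - 840/41 = -60 - 840/41 = -3300/41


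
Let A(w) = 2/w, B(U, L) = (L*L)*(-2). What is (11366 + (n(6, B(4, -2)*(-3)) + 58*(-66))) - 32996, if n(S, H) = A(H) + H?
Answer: -305207/12 ≈ -25434.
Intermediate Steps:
B(U, L) = -2*L² (B(U, L) = L²*(-2) = -2*L²)
n(S, H) = H + 2/H (n(S, H) = 2/H + H = H + 2/H)
(11366 + (n(6, B(4, -2)*(-3)) + 58*(-66))) - 32996 = (11366 + ((-2*(-2)²*(-3) + 2/((-2*(-2)²*(-3)))) + 58*(-66))) - 32996 = (11366 + ((-2*4*(-3) + 2/((-2*4*(-3)))) - 3828)) - 32996 = (11366 + ((-8*(-3) + 2/((-8*(-3)))) - 3828)) - 32996 = (11366 + ((24 + 2/24) - 3828)) - 32996 = (11366 + ((24 + 2*(1/24)) - 3828)) - 32996 = (11366 + ((24 + 1/12) - 3828)) - 32996 = (11366 + (289/12 - 3828)) - 32996 = (11366 - 45647/12) - 32996 = 90745/12 - 32996 = -305207/12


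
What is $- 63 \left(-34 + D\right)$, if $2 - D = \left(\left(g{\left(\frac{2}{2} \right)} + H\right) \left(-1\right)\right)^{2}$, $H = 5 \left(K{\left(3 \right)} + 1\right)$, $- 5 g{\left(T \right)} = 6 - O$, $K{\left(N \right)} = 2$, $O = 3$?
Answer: $\frac{376992}{25} \approx 15080.0$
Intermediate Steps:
$g{\left(T \right)} = - \frac{3}{5}$ ($g{\left(T \right)} = - \frac{6 - 3}{5} = \left(- \frac{1}{5}\right) 3 = - \frac{3}{5}$)
$H = 15$ ($H = 5 \left(2 + 1\right) = 5 \cdot 3 = 15$)
$D = - \frac{5134}{25}$ ($D = 2 - \left(\left(- \frac{3}{5} + 15\right) \left(-1\right)\right)^{2} = 2 - \left(\frac{72}{5} \left(-1\right)\right)^{2} = 2 - \left(- \frac{72}{5}\right)^{2} = 2 - \frac{5184}{25} = - \frac{5134}{25} \approx -205.36$)
$- 63 \left(-34 + D\right) = - 63 \left(-34 - \frac{5134}{25}\right) = \left(-63\right) \left(- \frac{5984}{25}\right) = \frac{376992}{25}$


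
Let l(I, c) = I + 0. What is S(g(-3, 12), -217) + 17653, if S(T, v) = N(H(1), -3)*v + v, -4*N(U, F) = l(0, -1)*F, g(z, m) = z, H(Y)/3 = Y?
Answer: 17436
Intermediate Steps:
l(I, c) = I
H(Y) = 3*Y
N(U, F) = 0 (N(U, F) = -0*F = -¼*0 = 0)
S(T, v) = v (S(T, v) = 0*v + v = 0 + v = v)
S(g(-3, 12), -217) + 17653 = -217 + 17653 = 17436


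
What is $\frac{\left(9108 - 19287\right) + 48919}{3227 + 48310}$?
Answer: $\frac{38740}{51537} \approx 0.75169$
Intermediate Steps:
$\frac{\left(9108 - 19287\right) + 48919}{3227 + 48310} = \frac{-10179 + 48919}{51537} = 38740 \cdot \frac{1}{51537} = \frac{38740}{51537}$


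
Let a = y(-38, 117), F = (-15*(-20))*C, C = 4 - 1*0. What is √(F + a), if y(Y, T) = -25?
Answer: 5*√47 ≈ 34.278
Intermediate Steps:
C = 4 (C = 4 + 0 = 4)
F = 1200 (F = -15*(-20)*4 = 300*4 = 1200)
a = -25
√(F + a) = √(1200 - 25) = √1175 = 5*√47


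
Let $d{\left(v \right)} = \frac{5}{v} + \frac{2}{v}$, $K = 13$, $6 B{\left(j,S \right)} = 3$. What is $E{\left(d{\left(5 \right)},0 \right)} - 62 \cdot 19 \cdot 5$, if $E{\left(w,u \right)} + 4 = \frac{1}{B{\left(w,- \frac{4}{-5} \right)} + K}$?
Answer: $- \frac{159136}{27} \approx -5893.9$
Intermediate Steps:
$B{\left(j,S \right)} = \frac{1}{2}$ ($B{\left(j,S \right)} = \frac{1}{6} \cdot 3 = \frac{1}{2}$)
$d{\left(v \right)} = \frac{7}{v}$
$E{\left(w,u \right)} = - \frac{106}{27}$ ($E{\left(w,u \right)} = -4 + \frac{1}{\frac{1}{2} + 13} = -4 + \frac{1}{\frac{27}{2}} = -4 + \frac{2}{27} = - \frac{106}{27}$)
$E{\left(d{\left(5 \right)},0 \right)} - 62 \cdot 19 \cdot 5 = - \frac{106}{27} - 62 \cdot 19 \cdot 5 = - \frac{106}{27} - 5890 = - \frac{159136}{27}$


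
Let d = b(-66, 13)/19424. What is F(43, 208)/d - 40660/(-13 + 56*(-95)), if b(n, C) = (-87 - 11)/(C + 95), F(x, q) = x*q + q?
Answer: -51194111199596/261317 ≈ -1.9591e+8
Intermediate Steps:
F(x, q) = q + q*x (F(x, q) = q*x + q = q + q*x)
b(n, C) = -98/(95 + C)
d = -49/1048896 (d = -98/(95 + 13)/19424 = -98/108*(1/19424) = -98*1/108*(1/19424) = -49/54*1/19424 = -49/1048896 ≈ -4.6716e-5)
F(43, 208)/d - 40660/(-13 + 56*(-95)) = (208*(1 + 43))/(-49/1048896) - 40660/(-13 + 56*(-95)) = (208*44)*(-1048896/49) - 40660/(-13 - 5320) = 9152*(-1048896/49) - 40660/(-5333) = -9599496192/49 - 40660*(-1/5333) = -9599496192/49 + 40660/5333 = -51194111199596/261317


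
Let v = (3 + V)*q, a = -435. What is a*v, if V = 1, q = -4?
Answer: 6960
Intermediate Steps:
v = -16 (v = (3 + 1)*(-4) = 4*(-4) = -16)
a*v = -435*(-16) = 6960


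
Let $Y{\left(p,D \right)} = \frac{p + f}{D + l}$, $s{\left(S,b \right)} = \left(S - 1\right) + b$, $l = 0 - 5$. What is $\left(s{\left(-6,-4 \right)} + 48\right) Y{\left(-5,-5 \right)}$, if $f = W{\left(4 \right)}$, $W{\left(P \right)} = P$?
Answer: $\frac{37}{10} \approx 3.7$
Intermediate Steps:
$l = -5$ ($l = 0 - 5 = -5$)
$f = 4$
$s{\left(S,b \right)} = -1 + S + b$ ($s{\left(S,b \right)} = \left(-1 + S\right) + b = -1 + S + b$)
$Y{\left(p,D \right)} = \frac{4 + p}{-5 + D}$ ($Y{\left(p,D \right)} = \frac{p + 4}{D - 5} = \frac{4 + p}{-5 + D}$)
$\left(s{\left(-6,-4 \right)} + 48\right) Y{\left(-5,-5 \right)} = \left(\left(-1 - 6 - 4\right) + 48\right) \frac{4 - 5}{-5 - 5} = \left(-11 + 48\right) \frac{1}{-10} \left(-1\right) = 37 \left(\left(- \frac{1}{10}\right) \left(-1\right)\right) = 37 \cdot \frac{1}{10} = \frac{37}{10}$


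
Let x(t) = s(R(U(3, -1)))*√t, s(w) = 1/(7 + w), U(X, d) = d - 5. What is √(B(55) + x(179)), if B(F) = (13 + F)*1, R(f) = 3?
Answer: √(6800 + 10*√179)/10 ≈ 8.3269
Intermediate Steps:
U(X, d) = -5 + d
B(F) = 13 + F
x(t) = √t/10 (x(t) = √t/(7 + 3) = √t/10)
√(B(55) + x(179)) = √((13 + 55) + √179/10) = √(68 + √179/10)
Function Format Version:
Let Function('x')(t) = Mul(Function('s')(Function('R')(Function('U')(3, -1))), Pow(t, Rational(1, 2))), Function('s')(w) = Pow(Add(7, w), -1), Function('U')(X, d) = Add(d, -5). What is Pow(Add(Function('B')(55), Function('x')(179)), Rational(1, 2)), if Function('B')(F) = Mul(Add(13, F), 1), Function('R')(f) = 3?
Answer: Mul(Rational(1, 10), Pow(Add(6800, Mul(10, Pow(179, Rational(1, 2)))), Rational(1, 2))) ≈ 8.3269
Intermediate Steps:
Function('U')(X, d) = Add(-5, d)
Function('B')(F) = Add(13, F)
Function('x')(t) = Mul(Rational(1, 10), Pow(t, Rational(1, 2))) (Function('x')(t) = Mul(Pow(Add(7, 3), -1), Pow(t, Rational(1, 2))) = Mul(Pow(10, -1), Pow(t, Rational(1, 2))) = Mul(Rational(1, 10), Pow(t, Rational(1, 2))))
Pow(Add(Function('B')(55), Function('x')(179)), Rational(1, 2)) = Pow(Add(Add(13, 55), Mul(Rational(1, 10), Pow(179, Rational(1, 2)))), Rational(1, 2)) = Pow(Add(68, Mul(Rational(1, 10), Pow(179, Rational(1, 2)))), Rational(1, 2))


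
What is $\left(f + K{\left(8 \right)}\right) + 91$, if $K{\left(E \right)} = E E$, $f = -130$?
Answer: $25$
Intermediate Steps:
$K{\left(E \right)} = E^{2}$
$\left(f + K{\left(8 \right)}\right) + 91 = \left(-130 + 8^{2}\right) + 91 = \left(-130 + 64\right) + 91 = -66 + 91 = 25$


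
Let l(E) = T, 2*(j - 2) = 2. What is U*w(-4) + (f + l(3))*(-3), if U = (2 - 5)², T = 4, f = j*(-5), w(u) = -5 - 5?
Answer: -57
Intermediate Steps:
j = 3 (j = 2 + (½)*2 = 2 + 1 = 3)
w(u) = -10
f = -15 (f = 3*(-5) = -15)
l(E) = 4
U = 9 (U = (-3)² = 9)
U*w(-4) + (f + l(3))*(-3) = 9*(-10) + (-15 + 4)*(-3) = -90 - 11*(-3) = -90 + 33 = -57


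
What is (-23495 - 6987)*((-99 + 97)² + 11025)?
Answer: -336185978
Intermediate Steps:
(-23495 - 6987)*((-99 + 97)² + 11025) = -30482*((-2)² + 11025) = -30482*(4 + 11025) = -30482*11029 = -336185978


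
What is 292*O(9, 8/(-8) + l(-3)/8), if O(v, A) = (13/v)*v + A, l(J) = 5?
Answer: 7373/2 ≈ 3686.5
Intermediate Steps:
O(v, A) = 13 + A
292*O(9, 8/(-8) + l(-3)/8) = 292*(13 + (8/(-8) + 5/8)) = 292*(13 + (8*(-⅛) + 5*(⅛))) = 292*(13 + (-1 + 5/8)) = 292*(13 - 3/8) = 292*(101/8) = 7373/2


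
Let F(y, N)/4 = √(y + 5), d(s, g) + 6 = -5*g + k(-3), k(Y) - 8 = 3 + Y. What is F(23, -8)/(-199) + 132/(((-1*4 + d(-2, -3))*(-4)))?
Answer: -33/13 - 8*√7/199 ≈ -2.6448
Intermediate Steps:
k(Y) = 11 + Y (k(Y) = 8 + (3 + Y) = 11 + Y)
d(s, g) = 2 - 5*g (d(s, g) = -6 + (-5*g + (11 - 3)) = -6 + (-5*g + 8) = -6 + (8 - 5*g) = 2 - 5*g)
F(y, N) = 4*√(5 + y) (F(y, N) = 4*√(y + 5) = 4*√(5 + y))
F(23, -8)/(-199) + 132/(((-1*4 + d(-2, -3))*(-4))) = (4*√(5 + 23))/(-199) + 132/(((-1*4 + (2 - 5*(-3)))*(-4))) = (4*√28)*(-1/199) + 132/(((-4 + (2 + 15))*(-4))) = (4*(2*√7))*(-1/199) + 132/(((-4 + 17)*(-4))) = (8*√7)*(-1/199) + 132/((13*(-4))) = -8*√7/199 + 132/(-52) = -8*√7/199 + 132*(-1/52) = -8*√7/199 - 33/13 = -33/13 - 8*√7/199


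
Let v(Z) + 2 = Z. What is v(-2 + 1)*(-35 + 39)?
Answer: -12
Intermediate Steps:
v(Z) = -2 + Z
v(-2 + 1)*(-35 + 39) = (-2 + (-2 + 1))*(-35 + 39) = (-2 - 1)*4 = -3*4 = -12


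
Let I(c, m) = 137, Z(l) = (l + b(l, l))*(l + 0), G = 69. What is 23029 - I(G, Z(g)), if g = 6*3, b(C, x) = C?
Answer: 22892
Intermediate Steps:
g = 18
Z(l) = 2*l**2 (Z(l) = (l + l)*(l + 0) = (2*l)*l = 2*l**2)
23029 - I(G, Z(g)) = 23029 - 1*137 = 23029 - 137 = 22892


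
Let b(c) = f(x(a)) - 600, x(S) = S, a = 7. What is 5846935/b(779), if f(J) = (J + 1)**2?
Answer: -5846935/536 ≈ -10908.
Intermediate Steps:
f(J) = (1 + J)**2
b(c) = -536 (b(c) = (1 + 7)**2 - 600 = 8**2 - 600 = 64 - 600 = -536)
5846935/b(779) = 5846935/(-536) = 5846935*(-1/536) = -5846935/536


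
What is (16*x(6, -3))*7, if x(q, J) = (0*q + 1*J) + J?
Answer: -672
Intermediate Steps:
x(q, J) = 2*J (x(q, J) = (0 + J) + J = J + J = 2*J)
(16*x(6, -3))*7 = (16*(2*(-3)))*7 = (16*(-6))*7 = -96*7 = -672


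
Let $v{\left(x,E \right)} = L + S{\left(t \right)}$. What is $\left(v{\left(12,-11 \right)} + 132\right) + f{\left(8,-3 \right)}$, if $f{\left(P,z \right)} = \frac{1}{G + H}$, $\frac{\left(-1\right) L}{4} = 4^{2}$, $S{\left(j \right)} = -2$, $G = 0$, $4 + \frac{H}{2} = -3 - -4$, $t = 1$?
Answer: $\frac{395}{6} \approx 65.833$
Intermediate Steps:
$H = -6$ ($H = -8 + 2 \left(-3 - -4\right) = -8 + 2 \left(-3 + 4\right) = -8 + 2 \cdot 1 = -8 + 2 = -6$)
$L = -64$ ($L = - 4 \cdot 4^{2} = \left(-4\right) 16 = -64$)
$v{\left(x,E \right)} = -66$ ($v{\left(x,E \right)} = -64 - 2 = -66$)
$f{\left(P,z \right)} = - \frac{1}{6}$ ($f{\left(P,z \right)} = \frac{1}{0 - 6} = \frac{1}{-6} = - \frac{1}{6}$)
$\left(v{\left(12,-11 \right)} + 132\right) + f{\left(8,-3 \right)} = \left(-66 + 132\right) - \frac{1}{6} = 66 - \frac{1}{6} = \frac{395}{6}$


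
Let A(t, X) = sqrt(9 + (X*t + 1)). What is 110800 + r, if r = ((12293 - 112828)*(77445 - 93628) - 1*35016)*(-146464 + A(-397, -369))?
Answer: -238285633903696 + 1626922889*sqrt(146503) ≈ -2.3766e+14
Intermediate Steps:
A(t, X) = sqrt(10 + X*t) (A(t, X) = sqrt(9 + (1 + X*t)) = sqrt(10 + X*t))
r = -238285634014496 + 1626922889*sqrt(146503) (r = ((12293 - 112828)*(77445 - 93628) - 1*35016)*(-146464 + sqrt(10 - 369*(-397))) = (-100535*(-16183) - 35016)*(-146464 + sqrt(10 + 146493)) = (1626957905 - 35016)*(-146464 + sqrt(146503)) = 1626922889*(-146464 + sqrt(146503)) = -238285634014496 + 1626922889*sqrt(146503) ≈ -2.3766e+14)
110800 + r = 110800 + (-238285634014496 + 1626922889*sqrt(146503)) = -238285633903696 + 1626922889*sqrt(146503)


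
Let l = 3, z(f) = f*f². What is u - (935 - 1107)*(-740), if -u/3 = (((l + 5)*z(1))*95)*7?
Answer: -143240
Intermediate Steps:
z(f) = f³
u = -15960 (u = -3*((3 + 5)*1³)*95*7 = -3*(8*1)*95*7 = -3*8*95*7 = -2280*7 = -3*5320 = -15960)
u - (935 - 1107)*(-740) = -15960 - (935 - 1107)*(-740) = -15960 - (-172)*(-740) = -15960 - 1*127280 = -15960 - 127280 = -143240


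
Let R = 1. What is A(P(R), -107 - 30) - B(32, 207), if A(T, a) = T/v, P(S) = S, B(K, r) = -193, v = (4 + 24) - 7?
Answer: 4054/21 ≈ 193.05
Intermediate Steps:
v = 21 (v = 28 - 7 = 21)
A(T, a) = T/21
A(P(R), -107 - 30) - B(32, 207) = (1/21)*1 - 1*(-193) = 1/21 + 193 = 4054/21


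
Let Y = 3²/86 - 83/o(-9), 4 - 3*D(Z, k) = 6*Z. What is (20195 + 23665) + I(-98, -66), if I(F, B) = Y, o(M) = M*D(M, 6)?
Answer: 164082436/3741 ≈ 43861.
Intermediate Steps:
D(Z, k) = 4/3 - 2*Z
o(M) = M*(4/3 - 2*M)
Y = 2176/3741 (Y = 3²/86 - 83*(-1/(6*(2 - 3*(-9)))) = 9*(1/86) - 83*(-1/(6*(2 + 27))) = 9/86 - 83/((⅔)*(-9)*29) = 9/86 - 83/(-174) = 9/86 - 83*(-1/174) = 9/86 + 83/174 = 2176/3741 ≈ 0.58166)
I(F, B) = 2176/3741
(20195 + 23665) + I(-98, -66) = (20195 + 23665) + 2176/3741 = 43860 + 2176/3741 = 164082436/3741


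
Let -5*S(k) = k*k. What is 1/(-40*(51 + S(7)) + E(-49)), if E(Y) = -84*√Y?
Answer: -103/191353 + 147*I/765412 ≈ -0.00053827 + 0.00019205*I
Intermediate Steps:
S(k) = -k²/5 (S(k) = -k*k/5 = -k²/5)
1/(-40*(51 + S(7)) + E(-49)) = 1/(-40*(51 - ⅕*7²) - 588*I) = 1/(-40*(51 - ⅕*49) - 588*I) = 1/(-40*(51 - 49/5) - 588*I) = 1/(-40*206/5 - 588*I) = 1/(-1648 - 588*I) = (-1648 + 588*I)/3061648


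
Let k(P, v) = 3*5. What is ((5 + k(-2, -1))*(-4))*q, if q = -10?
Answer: 800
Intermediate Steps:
k(P, v) = 15
((5 + k(-2, -1))*(-4))*q = ((5 + 15)*(-4))*(-10) = (20*(-4))*(-10) = -80*(-10) = 800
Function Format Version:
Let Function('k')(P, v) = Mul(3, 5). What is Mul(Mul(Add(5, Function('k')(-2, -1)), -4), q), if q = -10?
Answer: 800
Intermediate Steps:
Function('k')(P, v) = 15
Mul(Mul(Add(5, Function('k')(-2, -1)), -4), q) = Mul(Mul(Add(5, 15), -4), -10) = Mul(Mul(20, -4), -10) = Mul(-80, -10) = 800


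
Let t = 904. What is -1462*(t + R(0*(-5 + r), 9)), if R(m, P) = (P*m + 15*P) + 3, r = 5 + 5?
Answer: -1523404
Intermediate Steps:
r = 10
R(m, P) = 3 + 15*P + P*m (R(m, P) = (15*P + P*m) + 3 = 3 + 15*P + P*m)
-1462*(t + R(0*(-5 + r), 9)) = -1462*(904 + (3 + 15*9 + 9*(0*(-5 + 10)))) = -1462*(904 + (3 + 135 + 9*(0*5))) = -1462*(904 + (3 + 135 + 9*0)) = -1462*(904 + (3 + 135 + 0)) = -1462*(904 + 138) = -1462*1042 = -1523404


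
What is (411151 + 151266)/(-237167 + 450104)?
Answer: 562417/212937 ≈ 2.6412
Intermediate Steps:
(411151 + 151266)/(-237167 + 450104) = 562417/212937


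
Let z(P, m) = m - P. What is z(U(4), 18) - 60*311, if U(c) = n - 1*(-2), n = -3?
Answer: -18641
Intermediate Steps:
U(c) = -1 (U(c) = -3 - 1*(-2) = -3 + 2 = -1)
z(U(4), 18) - 60*311 = (18 - 1*(-1)) - 60*311 = (18 + 1) - 18660 = 19 - 18660 = -18641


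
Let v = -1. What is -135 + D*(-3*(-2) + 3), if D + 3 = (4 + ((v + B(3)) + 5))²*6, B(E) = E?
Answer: 6372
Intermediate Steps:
D = 723 (D = -3 + (4 + ((-1 + 3) + 5))²*6 = -3 + (4 + (2 + 5))²*6 = -3 + (4 + 7)²*6 = -3 + 11²*6 = -3 + 121*6 = -3 + 726 = 723)
-135 + D*(-3*(-2) + 3) = -135 + 723*(-3*(-2) + 3) = -135 + 723*(6 + 3) = -135 + 723*9 = -135 + 6507 = 6372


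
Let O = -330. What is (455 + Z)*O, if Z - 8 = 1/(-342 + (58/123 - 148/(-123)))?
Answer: -639574881/4186 ≈ -1.5279e+5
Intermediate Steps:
Z = 334757/41860 (Z = 8 + 1/(-342 + (58/123 - 148/(-123))) = 8 + 1/(-342 + (58*(1/123) - 148*(-1/123))) = 8 + 1/(-342 + (58/123 + 148/123)) = 8 + 1/(-342 + 206/123) = 8 + 1/(-41860/123) = 8 - 123/41860 = 334757/41860 ≈ 7.9971)
(455 + Z)*O = (455 + 334757/41860)*(-330) = (19381057/41860)*(-330) = -639574881/4186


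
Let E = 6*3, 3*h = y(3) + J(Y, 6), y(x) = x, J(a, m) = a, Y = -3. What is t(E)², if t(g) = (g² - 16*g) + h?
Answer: 1296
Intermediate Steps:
h = 0 (h = (3 - 3)/3 = (⅓)*0 = 0)
E = 18
t(g) = g² - 16*g (t(g) = (g² - 16*g) + 0 = g² - 16*g)
t(E)² = (18*(-16 + 18))² = (18*2)² = 36² = 1296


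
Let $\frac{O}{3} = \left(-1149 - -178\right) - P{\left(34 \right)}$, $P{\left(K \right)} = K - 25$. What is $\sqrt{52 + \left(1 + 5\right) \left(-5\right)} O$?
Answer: $- 2940 \sqrt{22} \approx -13790.0$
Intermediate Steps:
$P{\left(K \right)} = -25 + K$
$O = -2940$ ($O = 3 \left(\left(-1149 - -178\right) - \left(-25 + 34\right)\right) = 3 \left(\left(-1149 + 178\right) - 9\right) = 3 \left(-971 - 9\right) = 3 \left(-980\right) = -2940$)
$\sqrt{52 + \left(1 + 5\right) \left(-5\right)} O = \sqrt{52 + \left(1 + 5\right) \left(-5\right)} \left(-2940\right) = \sqrt{52 + 6 \left(-5\right)} \left(-2940\right) = \sqrt{52 - 30} \left(-2940\right) = \sqrt{22} \left(-2940\right) = - 2940 \sqrt{22}$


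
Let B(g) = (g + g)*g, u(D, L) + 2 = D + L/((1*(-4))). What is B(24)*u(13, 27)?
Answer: 4896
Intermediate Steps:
u(D, L) = -2 + D - L/4 (u(D, L) = -2 + (D + L/((1*(-4)))) = -2 + (D + L/(-4)) = -2 + (D + L*(-¼)) = -2 + (D - L/4) = -2 + D - L/4)
B(g) = 2*g² (B(g) = (2*g)*g = 2*g²)
B(24)*u(13, 27) = (2*24²)*(-2 + 13 - ¼*27) = (2*576)*(-2 + 13 - 27/4) = 1152*(17/4) = 4896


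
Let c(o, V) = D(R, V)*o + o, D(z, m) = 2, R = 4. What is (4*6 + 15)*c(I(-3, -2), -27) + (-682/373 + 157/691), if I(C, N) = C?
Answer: -90880494/257743 ≈ -352.60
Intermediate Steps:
c(o, V) = 3*o (c(o, V) = 2*o + o = 3*o)
(4*6 + 15)*c(I(-3, -2), -27) + (-682/373 + 157/691) = (4*6 + 15)*(3*(-3)) + (-682/373 + 157/691) = (24 + 15)*(-9) + (-682*1/373 + 157*(1/691)) = 39*(-9) + (-682/373 + 157/691) = -351 - 412701/257743 = -90880494/257743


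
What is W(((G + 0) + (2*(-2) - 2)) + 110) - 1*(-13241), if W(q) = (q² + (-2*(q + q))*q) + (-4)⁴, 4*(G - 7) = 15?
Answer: -416091/16 ≈ -26006.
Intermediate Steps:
G = 43/4 (G = 7 + (¼)*15 = 7 + 15/4 = 43/4 ≈ 10.750)
W(q) = 256 - 3*q² (W(q) = (q² + (-4*q)*q) + 256 = (q² - 4*q²) + 256 = -3*q² + 256 = 256 - 3*q²)
W(((G + 0) + (2*(-2) - 2)) + 110) - 1*(-13241) = (256 - 3*(((43/4 + 0) + (2*(-2) - 2)) + 110)²) - 1*(-13241) = (256 - 3*((43/4 + (-4 - 2)) + 110)²) + 13241 = (256 - 3*((43/4 - 6) + 110)²) + 13241 = (256 - 3*(19/4 + 110)²) + 13241 = (256 - 3*(459/4)²) + 13241 = (256 - 3*210681/16) + 13241 = (256 - 632043/16) + 13241 = -627947/16 + 13241 = -416091/16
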